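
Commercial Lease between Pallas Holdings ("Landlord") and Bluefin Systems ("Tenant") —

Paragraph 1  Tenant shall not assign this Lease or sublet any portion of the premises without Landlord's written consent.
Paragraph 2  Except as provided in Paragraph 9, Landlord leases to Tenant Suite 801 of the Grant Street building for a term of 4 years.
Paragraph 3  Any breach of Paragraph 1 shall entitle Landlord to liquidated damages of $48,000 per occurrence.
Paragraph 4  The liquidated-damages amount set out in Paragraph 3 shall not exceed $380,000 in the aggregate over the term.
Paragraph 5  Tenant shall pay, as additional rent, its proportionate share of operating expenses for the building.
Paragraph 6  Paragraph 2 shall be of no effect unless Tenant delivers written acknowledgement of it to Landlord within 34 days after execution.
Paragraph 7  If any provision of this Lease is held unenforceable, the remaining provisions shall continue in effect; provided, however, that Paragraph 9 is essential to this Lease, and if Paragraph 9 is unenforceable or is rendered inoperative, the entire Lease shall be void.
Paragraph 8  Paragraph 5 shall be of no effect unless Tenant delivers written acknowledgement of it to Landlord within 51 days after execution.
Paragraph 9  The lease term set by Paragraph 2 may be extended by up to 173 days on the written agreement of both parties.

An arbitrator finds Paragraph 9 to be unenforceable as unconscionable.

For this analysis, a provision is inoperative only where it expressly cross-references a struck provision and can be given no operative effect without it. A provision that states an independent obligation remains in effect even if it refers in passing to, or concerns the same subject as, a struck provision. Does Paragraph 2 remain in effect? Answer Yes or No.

Paragraph 9 is struck. Nothing else in the Lease is defined by reference to Paragraph 9. Paragraph 7 makes Paragraph 9 an essential term, and Paragraph 9 is the provision held invalid; under Paragraph 7, the entire Lease is therefore void. No provision of the Lease survives. Paragraph 2 is among the inoperative provisions, so the answer is no.

No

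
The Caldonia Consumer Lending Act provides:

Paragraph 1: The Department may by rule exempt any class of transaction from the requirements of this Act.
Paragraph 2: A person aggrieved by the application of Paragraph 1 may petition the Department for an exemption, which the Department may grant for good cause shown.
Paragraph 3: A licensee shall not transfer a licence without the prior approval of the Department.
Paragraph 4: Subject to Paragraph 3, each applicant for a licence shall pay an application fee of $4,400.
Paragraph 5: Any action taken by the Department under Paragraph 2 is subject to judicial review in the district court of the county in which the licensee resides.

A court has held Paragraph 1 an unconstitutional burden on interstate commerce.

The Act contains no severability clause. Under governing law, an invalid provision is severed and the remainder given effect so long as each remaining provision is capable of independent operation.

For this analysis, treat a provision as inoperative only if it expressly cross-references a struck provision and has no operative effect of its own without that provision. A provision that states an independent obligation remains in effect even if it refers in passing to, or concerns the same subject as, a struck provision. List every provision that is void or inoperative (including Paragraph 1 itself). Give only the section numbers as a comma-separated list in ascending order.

Paragraph 1 is struck. The only function of Paragraph 2 is the exemption procedure for Paragraph 1, so it cannot stand once Paragraph 1 is removed. Paragraph 5 operates only by reference to Paragraph 2, so it falls with Paragraph 2. Under the stated default rule, only provisions that cannot operate independently fall away; the rest are enforced. Paragraph 3 and Paragraph 4 remain in effect.

1, 2, 5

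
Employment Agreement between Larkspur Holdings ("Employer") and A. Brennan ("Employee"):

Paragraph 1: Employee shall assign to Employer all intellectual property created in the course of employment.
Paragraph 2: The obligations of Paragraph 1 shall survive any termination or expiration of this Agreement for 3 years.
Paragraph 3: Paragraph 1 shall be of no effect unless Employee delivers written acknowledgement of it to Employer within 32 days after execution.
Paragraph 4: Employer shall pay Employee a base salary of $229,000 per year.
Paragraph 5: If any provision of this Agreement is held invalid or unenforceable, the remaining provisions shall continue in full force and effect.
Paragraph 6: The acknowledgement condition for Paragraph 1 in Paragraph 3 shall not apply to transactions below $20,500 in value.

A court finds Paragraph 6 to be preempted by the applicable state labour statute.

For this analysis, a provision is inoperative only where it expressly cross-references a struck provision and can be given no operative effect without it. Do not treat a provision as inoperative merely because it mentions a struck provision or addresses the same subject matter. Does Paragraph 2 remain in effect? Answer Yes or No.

Paragraph 6 is struck. Nothing else in the Agreement is defined by reference to Paragraph 6. Under the severability clause in Paragraph 5, the remaining provisions continue in force. That leaves Paragraph 1, Paragraph 2, Paragraph 3, Paragraph 4, and Paragraph 5 in effect. Paragraph 2 is among the surviving provisions, so the answer is yes.

Yes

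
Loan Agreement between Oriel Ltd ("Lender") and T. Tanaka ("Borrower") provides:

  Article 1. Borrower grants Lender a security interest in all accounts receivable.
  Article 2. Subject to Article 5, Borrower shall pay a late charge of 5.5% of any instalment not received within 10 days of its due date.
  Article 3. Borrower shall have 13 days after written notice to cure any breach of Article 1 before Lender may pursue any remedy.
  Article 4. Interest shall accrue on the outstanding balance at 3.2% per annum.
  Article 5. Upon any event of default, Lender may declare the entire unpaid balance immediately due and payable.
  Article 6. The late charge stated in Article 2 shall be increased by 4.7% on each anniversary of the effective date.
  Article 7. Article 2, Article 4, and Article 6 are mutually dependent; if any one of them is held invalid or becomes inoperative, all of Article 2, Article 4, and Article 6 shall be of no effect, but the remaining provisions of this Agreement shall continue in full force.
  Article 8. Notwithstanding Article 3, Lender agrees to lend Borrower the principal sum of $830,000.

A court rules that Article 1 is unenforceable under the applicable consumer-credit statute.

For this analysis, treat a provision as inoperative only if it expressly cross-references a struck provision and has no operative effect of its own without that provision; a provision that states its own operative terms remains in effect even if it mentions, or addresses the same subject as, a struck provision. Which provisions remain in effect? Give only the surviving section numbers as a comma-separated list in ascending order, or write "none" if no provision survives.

Article 1 is struck. The only function of Article 3 is the cure period for breach of Article 1, so it cannot stand once Article 1 is removed. Article 8 mentions Article 3 but its own obligation stands independently of Article 3, so Article 8 is not affected. Article 7 ties Article 2, Article 4, and Article 6 together, but none of those is affected here; the remaining provisions continue in force under Article 7. That leaves Article 2, Article 4, Article 5, Article 6, Article 7, and Article 8 in effect.

2, 4, 5, 6, 7, 8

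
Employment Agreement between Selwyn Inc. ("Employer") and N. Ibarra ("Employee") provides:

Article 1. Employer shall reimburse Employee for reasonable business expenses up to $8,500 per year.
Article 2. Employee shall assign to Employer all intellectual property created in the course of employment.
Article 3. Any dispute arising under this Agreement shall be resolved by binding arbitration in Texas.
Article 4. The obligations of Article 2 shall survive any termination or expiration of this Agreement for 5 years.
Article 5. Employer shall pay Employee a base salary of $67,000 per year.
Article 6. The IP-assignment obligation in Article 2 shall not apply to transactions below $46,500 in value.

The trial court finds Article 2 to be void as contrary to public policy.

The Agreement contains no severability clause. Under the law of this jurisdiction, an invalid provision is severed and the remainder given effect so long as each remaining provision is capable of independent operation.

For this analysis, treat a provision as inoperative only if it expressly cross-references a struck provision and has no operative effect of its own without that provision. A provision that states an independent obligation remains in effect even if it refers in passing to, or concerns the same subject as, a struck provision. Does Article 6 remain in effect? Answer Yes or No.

Article 2 is struck. Article 4 has no operative effect of its own apart from Article 2 and is therefore inoperative. Article 6 does nothing except set the carve-out from the IP-assignment obligation by reference to Article 2; with Article 2 gone it has no independent effect and is inoperative. Under the stated default rule, only provisions that cannot operate independently fall away; the rest are enforced. Article 1, Article 3, and Article 5 remain in effect. Article 6 is among the inoperative provisions, so the answer is no.

No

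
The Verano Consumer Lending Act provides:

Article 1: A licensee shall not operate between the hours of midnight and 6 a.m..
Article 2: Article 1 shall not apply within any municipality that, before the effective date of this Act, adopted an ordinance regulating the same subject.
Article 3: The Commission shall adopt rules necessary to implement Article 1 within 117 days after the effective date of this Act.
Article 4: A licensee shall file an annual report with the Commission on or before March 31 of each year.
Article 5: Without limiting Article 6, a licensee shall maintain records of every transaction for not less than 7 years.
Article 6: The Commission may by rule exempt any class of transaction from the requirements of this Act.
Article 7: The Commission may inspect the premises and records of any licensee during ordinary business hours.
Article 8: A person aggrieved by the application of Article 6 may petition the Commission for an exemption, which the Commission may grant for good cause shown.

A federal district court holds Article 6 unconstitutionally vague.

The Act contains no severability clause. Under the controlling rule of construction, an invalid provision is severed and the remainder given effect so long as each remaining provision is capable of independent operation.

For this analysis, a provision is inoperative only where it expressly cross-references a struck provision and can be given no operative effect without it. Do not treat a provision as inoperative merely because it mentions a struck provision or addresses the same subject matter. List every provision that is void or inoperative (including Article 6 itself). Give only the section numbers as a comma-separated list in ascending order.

6, 8

Article 6 is struck. Article 8 merely fixes the exemption procedure for Article 6; with Article 6 gone it has nothing to operate on and falls away. Article 5 mentions Article 6 but its own obligation stands independently of Article 6, so Article 5 is not affected. Under the stated default rule, only provisions that cannot operate independently fall away; the rest are enforced. That leaves Article 1, Article 2, Article 3, Article 4, Article 5, and Article 7 in effect.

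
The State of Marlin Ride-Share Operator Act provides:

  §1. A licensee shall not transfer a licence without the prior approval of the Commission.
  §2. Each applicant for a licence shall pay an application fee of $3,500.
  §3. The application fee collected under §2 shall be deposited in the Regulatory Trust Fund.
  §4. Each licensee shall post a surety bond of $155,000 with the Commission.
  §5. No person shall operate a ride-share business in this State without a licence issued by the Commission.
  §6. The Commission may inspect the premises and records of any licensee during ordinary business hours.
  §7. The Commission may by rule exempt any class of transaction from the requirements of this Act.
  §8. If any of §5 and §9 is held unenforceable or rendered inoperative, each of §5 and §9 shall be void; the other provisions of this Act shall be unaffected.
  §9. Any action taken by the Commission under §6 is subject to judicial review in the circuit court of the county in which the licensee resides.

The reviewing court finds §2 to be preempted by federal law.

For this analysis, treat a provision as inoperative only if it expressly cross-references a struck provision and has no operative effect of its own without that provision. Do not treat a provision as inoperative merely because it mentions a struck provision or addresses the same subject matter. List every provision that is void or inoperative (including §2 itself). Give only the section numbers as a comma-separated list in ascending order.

§2 is struck. §3 operates only by reference to §2, so it falls with §2. §8 ties §5 and §9 together, but none of those is affected here; the remaining provisions continue in force under §8. §1, §4, §5, §6, §7, §8, and §9 remain in effect.

2, 3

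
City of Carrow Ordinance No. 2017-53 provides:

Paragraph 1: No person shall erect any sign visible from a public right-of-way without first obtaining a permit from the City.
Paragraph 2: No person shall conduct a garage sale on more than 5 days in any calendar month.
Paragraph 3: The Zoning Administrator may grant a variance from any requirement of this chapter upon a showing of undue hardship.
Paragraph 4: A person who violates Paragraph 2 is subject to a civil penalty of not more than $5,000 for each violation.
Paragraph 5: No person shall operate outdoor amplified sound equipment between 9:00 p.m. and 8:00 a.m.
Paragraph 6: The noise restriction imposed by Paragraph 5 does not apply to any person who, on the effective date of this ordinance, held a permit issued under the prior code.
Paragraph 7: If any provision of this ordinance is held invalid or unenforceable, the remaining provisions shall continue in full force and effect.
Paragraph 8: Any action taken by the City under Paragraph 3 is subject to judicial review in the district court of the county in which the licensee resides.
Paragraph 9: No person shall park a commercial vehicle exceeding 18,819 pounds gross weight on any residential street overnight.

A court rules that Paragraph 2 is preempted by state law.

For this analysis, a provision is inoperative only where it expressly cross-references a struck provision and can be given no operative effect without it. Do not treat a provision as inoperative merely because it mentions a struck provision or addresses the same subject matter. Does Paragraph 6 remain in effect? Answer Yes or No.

Paragraph 2 is struck. The only function of Paragraph 4 is the civil penalty for violating Paragraph 2, so it cannot stand once Paragraph 2 is removed. Under the severability clause in Paragraph 7, the remaining provisions continue in force. Paragraph 1, Paragraph 3, Paragraph 5, Paragraph 6, Paragraph 7, Paragraph 8, and Paragraph 9 remain in effect. Paragraph 6 is among the surviving provisions, so the answer is yes.

Yes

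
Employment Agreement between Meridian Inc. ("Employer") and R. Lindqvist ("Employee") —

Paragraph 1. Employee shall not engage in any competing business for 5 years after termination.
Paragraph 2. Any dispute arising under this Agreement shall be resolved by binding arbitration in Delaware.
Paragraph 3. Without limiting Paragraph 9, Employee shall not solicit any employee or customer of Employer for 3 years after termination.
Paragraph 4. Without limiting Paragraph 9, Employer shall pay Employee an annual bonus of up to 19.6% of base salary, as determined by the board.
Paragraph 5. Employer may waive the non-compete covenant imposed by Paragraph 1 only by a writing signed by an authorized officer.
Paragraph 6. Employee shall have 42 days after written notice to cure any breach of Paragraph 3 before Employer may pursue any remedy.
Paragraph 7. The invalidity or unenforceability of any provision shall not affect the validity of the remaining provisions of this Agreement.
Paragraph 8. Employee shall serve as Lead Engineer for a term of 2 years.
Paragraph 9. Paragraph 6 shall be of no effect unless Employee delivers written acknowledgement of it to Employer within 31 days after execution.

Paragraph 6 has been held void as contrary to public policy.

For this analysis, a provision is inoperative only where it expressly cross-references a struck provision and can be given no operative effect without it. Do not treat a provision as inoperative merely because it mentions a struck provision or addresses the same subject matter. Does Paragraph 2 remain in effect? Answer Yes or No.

Paragraph 6 is struck. Paragraph 9 merely fixes the acknowledgement condition for Paragraph 6; with Paragraph 6 gone it has nothing to operate on and falls away. Although Paragraph 4 refers to Paragraph 9, its operative terms do not depend on Paragraph 9, so it remains in effect. Although Paragraph 3 refers to Paragraph 9, its operative terms do not depend on Paragraph 9, so it remains in effect. Under the severability clause in Paragraph 7, the remaining provisions continue in force. Paragraph 1, Paragraph 2, Paragraph 3, Paragraph 4, Paragraph 5, Paragraph 7, and Paragraph 8 remain in effect. Paragraph 2 is among the surviving provisions, so the answer is yes.

Yes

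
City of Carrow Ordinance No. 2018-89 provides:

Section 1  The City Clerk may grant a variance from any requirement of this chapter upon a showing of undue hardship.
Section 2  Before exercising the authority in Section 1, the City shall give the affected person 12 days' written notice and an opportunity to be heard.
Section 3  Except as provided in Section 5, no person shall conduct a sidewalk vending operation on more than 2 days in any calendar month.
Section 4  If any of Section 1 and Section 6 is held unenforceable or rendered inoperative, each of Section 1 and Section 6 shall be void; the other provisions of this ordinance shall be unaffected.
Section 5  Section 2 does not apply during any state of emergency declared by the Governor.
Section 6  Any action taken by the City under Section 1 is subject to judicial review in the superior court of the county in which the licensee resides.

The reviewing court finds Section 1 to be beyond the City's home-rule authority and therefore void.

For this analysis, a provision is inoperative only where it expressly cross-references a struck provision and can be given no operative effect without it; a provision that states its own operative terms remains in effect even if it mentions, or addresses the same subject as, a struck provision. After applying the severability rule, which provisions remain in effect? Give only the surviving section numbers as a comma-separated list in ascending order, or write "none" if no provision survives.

3, 4

Section 1 is struck. Section 2 merely fixes the notice-and-hearing requirement for Section 1; with Section 1 gone it has nothing to operate on and falls away. Section 6 has no operative effect of its own apart from Section 1 and is therefore inoperative. Section 5 has no operative effect of its own apart from Section 2 and is therefore inoperative. Section 3 mentions Section 5 but its own obligation stands independently of Section 5, so Section 3 is not affected. Section 4 declares Section 1 and Section 6 mutually dependent; since one of them has fallen, all of them are of no effect. The remainder continues in force under Section 4. The provisions still in force are Section 3 and Section 4.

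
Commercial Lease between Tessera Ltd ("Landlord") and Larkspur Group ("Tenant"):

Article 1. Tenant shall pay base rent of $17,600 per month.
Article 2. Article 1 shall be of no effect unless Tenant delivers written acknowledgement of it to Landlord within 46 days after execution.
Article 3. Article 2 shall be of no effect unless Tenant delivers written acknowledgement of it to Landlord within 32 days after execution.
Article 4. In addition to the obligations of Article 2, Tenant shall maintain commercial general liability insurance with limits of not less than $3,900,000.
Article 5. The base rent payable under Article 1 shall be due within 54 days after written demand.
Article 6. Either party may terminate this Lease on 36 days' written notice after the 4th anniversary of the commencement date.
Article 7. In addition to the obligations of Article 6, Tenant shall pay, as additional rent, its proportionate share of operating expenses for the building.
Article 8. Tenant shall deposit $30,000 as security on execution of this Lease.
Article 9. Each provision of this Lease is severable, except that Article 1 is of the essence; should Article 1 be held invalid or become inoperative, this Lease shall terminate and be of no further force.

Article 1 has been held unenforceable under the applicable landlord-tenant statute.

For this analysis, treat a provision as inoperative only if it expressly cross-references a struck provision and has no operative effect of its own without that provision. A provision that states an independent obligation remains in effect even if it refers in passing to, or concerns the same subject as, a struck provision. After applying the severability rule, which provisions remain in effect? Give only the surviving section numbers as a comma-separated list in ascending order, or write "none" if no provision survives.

Article 1 is struck. The only function of Article 2 is the acknowledgement condition for Article 1, so it cannot stand once Article 1 is removed. Article 5 has no operative effect of its own apart from Article 1 and is therefore inoperative. Article 3 has no operative effect of its own apart from Article 2 and is therefore inoperative. Article 9 makes Article 1 an essential term, and Article 1 is the provision held invalid; under Article 9, the entire Lease is therefore void. No provision of the Lease survives.

none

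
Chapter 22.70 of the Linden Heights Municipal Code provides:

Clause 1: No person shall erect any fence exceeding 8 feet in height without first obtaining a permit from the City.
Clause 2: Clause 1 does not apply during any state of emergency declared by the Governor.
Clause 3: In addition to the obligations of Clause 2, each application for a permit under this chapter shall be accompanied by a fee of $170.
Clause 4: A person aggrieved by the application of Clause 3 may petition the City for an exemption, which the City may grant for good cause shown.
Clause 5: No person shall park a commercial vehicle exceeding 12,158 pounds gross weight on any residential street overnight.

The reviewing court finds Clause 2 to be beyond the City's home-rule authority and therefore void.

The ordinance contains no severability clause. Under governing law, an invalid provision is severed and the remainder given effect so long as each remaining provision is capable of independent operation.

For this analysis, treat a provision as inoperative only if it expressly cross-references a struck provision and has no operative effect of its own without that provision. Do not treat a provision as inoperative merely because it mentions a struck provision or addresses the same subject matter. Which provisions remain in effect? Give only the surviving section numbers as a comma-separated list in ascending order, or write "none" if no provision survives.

1, 3, 4, 5

Clause 2 is struck. Although Clause 3 refers to Clause 2, its operative terms do not depend on Clause 2, so it remains in effect. Nothing else in the ordinance is defined by reference to Clause 2. With no severability clause, the stated default rule severs what cannot stand and enforces each remaining provision that can operate on its own. The provisions still in force are Clause 1, Clause 3, Clause 4, and Clause 5.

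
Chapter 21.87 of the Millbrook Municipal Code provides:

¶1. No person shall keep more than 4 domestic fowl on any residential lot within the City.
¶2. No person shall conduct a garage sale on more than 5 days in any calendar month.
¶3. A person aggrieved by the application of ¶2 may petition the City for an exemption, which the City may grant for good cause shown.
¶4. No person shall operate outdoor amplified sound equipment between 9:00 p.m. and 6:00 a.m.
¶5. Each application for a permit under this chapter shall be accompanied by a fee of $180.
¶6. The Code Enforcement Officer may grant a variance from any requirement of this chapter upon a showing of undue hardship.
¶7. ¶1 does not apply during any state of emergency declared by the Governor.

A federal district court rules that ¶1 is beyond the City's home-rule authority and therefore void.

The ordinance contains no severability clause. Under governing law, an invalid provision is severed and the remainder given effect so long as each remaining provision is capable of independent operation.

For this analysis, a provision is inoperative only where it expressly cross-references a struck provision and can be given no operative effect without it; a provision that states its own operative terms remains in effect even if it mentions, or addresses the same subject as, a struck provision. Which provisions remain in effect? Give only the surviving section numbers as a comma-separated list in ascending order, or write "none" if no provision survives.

2, 3, 4, 5, 6

¶1 is struck. ¶7 merely fixes the emergency suspension of ¶1; with ¶1 gone it has nothing to operate on and falls away. With no severability clause, the stated default rule severs what cannot stand and enforces each remaining provision that can operate on its own. ¶2, ¶3, ¶4, ¶5, and ¶6 remain in effect.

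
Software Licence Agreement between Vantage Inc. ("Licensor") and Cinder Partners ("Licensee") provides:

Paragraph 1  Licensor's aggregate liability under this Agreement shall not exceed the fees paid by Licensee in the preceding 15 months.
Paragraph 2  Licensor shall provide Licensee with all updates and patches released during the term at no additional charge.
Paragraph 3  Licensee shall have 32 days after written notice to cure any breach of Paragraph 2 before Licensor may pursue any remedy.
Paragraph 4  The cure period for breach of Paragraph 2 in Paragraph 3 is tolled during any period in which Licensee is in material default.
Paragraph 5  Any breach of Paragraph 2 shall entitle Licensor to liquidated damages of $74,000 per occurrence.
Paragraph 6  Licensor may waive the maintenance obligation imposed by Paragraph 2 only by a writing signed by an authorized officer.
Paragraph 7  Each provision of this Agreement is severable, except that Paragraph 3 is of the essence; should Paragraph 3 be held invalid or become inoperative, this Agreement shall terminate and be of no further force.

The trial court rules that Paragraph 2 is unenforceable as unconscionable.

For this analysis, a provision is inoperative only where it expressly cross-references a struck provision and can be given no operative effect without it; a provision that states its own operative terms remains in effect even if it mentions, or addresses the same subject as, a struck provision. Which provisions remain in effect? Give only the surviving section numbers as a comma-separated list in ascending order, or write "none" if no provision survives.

none

Paragraph 2 is struck. The only function of Paragraph 3 is the cure period for breach of Paragraph 2, so it cannot stand once Paragraph 2 is removed. Paragraph 5 operates only by reference to Paragraph 2, so it falls with Paragraph 2. Paragraph 6 operates only by reference to Paragraph 2, so it falls with Paragraph 2. Paragraph 4 operates only by reference to Paragraph 3, so it falls with Paragraph 3. Paragraph 7 makes Paragraph 3 an essential term, and Paragraph 3 has been rendered inoperative by the cascade; under Paragraph 7, the entire Agreement is therefore void. No provision of the Agreement survives.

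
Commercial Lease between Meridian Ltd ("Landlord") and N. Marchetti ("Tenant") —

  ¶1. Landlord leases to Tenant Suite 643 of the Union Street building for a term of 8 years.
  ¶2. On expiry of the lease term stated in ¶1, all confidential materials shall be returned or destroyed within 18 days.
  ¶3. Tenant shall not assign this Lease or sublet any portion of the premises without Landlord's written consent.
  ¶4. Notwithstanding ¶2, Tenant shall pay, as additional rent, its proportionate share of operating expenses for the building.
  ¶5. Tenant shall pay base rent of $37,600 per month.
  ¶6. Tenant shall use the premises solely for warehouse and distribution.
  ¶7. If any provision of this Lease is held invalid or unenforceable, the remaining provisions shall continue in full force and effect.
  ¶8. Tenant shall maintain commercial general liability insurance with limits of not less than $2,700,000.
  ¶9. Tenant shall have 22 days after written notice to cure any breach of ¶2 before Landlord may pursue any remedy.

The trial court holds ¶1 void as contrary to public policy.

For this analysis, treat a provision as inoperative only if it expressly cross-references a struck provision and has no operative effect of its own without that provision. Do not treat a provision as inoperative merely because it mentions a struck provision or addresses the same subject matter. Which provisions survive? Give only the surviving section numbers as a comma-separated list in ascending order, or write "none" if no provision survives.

3, 4, 5, 6, 7, 8

¶1 is struck. ¶2 merely fixes the return obligation tied to ¶1; with ¶1 gone it has nothing to operate on and falls away. The only function of ¶9 is the cure period for breach of ¶2, so it cannot stand once ¶2 is removed. Although ¶4 refers to ¶2, its operative terms do not depend on ¶2, so it remains in effect. Under the severability clause in ¶7, the remaining provisions continue in force. The provisions still in force are ¶3, ¶4, ¶5, ¶6, ¶7, and ¶8.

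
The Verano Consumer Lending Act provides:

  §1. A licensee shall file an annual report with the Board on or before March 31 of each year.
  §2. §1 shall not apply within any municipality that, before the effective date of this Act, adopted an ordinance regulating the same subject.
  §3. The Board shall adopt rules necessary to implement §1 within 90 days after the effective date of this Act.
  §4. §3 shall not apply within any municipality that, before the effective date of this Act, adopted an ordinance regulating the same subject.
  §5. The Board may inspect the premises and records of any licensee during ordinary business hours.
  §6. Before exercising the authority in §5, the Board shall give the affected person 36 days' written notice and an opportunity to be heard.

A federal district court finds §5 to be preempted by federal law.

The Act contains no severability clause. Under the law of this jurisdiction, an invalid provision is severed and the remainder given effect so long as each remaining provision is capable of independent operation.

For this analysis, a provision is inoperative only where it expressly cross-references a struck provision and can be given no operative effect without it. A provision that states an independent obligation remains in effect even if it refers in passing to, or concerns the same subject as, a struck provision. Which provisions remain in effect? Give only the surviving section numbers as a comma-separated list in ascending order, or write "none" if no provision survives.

1, 2, 3, 4

§5 is struck. The only function of §6 is the notice-and-hearing requirement for §5, so it cannot stand once §5 is removed. With no severability clause, the stated default rule severs what cannot stand and enforces each remaining provision that can operate on its own. The provisions still in force are §1, §2, §3, and §4.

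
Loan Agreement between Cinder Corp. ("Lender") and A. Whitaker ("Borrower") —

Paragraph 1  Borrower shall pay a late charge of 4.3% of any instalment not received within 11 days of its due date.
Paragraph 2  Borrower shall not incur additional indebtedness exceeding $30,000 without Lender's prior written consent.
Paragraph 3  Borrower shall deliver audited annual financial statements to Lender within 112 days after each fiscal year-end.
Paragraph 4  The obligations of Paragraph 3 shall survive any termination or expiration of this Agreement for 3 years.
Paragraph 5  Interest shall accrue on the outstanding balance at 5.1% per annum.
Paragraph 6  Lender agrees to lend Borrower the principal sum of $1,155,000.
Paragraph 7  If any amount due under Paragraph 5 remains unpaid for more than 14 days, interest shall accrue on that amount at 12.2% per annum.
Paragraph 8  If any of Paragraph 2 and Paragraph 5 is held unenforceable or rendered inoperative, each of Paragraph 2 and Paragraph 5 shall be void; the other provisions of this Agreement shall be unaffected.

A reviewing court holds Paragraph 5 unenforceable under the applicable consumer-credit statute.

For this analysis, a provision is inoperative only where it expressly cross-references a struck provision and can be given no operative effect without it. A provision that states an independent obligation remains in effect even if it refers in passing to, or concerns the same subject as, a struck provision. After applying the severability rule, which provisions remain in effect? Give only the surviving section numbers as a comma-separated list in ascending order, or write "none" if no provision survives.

Paragraph 5 is struck. Paragraph 7 does nothing except set the default interest on the interest charge by reference to Paragraph 5; with Paragraph 5 gone it has no independent effect and is inoperative. Paragraph 8 declares Paragraph 2 and Paragraph 5 mutually dependent; since one of them has fallen, all of them are of no effect. That brings down Paragraph 2 as well. The remainder continues in force under Paragraph 8. The provisions still in force are Paragraph 1, Paragraph 3, Paragraph 4, Paragraph 6, and Paragraph 8.

1, 3, 4, 6, 8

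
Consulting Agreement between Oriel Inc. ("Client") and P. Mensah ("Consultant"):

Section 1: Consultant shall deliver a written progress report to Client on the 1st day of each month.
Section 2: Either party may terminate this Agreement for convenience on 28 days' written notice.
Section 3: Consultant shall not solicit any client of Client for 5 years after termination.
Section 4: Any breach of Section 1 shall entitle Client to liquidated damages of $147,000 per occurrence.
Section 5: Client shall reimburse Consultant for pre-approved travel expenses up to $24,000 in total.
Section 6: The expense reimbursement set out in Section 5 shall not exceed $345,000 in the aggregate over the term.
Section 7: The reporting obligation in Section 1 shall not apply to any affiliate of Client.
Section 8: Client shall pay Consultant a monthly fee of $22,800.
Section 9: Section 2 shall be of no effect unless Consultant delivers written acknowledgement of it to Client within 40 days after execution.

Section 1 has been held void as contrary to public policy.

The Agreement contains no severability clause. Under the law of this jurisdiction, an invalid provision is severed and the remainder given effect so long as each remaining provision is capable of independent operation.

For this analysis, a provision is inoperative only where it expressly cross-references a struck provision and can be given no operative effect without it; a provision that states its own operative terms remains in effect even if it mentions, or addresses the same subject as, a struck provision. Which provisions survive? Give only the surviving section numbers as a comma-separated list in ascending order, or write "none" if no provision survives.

2, 3, 5, 6, 8, 9

Section 1 is struck. Section 4 operates only by reference to Section 1, so it falls with Section 1. Section 7 does nothing except set the carve-out from the reporting obligation by reference to Section 1; with Section 1 gone it has no independent effect and is inoperative. With no severability clause, the stated default rule severs what cannot stand and enforces each remaining provision that can operate on its own. Section 2, Section 3, Section 5, Section 6, Section 8, and Section 9 remain in effect.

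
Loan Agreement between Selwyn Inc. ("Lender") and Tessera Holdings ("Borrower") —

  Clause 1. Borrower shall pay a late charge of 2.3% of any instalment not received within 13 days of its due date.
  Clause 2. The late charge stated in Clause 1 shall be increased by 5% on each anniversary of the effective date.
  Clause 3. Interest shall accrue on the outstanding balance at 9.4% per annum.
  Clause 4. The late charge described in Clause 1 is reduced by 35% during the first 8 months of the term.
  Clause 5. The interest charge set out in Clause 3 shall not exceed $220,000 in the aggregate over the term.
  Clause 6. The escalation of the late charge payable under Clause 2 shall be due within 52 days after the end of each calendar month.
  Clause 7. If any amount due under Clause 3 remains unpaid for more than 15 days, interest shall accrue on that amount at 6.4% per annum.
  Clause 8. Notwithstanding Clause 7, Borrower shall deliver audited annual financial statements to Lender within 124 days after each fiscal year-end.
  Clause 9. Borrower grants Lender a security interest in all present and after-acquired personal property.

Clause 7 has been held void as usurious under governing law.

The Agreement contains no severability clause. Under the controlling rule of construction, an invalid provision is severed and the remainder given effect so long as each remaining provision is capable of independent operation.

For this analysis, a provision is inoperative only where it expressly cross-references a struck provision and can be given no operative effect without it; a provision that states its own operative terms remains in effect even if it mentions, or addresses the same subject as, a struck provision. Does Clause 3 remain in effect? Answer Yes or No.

Yes

Clause 7 is struck. Clause 8 mentions Clause 7 but its own obligation stands independently of Clause 7, so Clause 8 is not affected. Nothing else in the Agreement is defined by reference to Clause 7. With no severability clause, the stated default rule severs what cannot stand and enforces each remaining provision that can operate on its own. Clause 1, Clause 2, Clause 3, Clause 4, Clause 5, Clause 6, Clause 8, and Clause 9 remain in effect. Clause 3 is among the surviving provisions, so the answer is yes.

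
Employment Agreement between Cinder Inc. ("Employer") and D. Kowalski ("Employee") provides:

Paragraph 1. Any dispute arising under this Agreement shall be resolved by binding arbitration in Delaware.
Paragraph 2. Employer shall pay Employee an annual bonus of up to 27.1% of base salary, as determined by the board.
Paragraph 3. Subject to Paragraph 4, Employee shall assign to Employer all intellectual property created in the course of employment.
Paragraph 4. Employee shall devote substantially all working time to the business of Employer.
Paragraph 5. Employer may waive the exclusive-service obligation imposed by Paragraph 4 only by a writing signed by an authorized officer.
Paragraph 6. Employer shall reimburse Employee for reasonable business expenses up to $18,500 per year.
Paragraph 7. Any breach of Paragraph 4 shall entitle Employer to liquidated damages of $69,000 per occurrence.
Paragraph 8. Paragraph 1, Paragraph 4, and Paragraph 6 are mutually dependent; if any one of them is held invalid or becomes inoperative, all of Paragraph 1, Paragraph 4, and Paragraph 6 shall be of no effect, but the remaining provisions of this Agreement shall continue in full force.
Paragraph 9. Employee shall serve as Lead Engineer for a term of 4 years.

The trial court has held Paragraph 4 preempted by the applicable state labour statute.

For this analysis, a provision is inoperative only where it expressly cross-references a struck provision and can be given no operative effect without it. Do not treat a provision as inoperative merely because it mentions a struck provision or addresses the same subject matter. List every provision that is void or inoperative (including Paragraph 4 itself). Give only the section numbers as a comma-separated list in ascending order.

1, 4, 5, 6, 7

Paragraph 4 is struck. The only function of Paragraph 5 is the waiver condition for Paragraph 4, so it cannot stand once Paragraph 4 is removed. Paragraph 7 operates only by reference to Paragraph 4, so it falls with Paragraph 4. Paragraph 3 mentions Paragraph 4 but its own obligation stands independently of Paragraph 4, so Paragraph 3 is not affected. Paragraph 8 declares Paragraph 1, Paragraph 4, and Paragraph 6 mutually dependent; since one of them has fallen, all of them are of no effect. That brings down Paragraph 1 and Paragraph 6 as well. The remainder continues in force under Paragraph 8. That leaves Paragraph 2, Paragraph 3, Paragraph 8, and Paragraph 9 in effect.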